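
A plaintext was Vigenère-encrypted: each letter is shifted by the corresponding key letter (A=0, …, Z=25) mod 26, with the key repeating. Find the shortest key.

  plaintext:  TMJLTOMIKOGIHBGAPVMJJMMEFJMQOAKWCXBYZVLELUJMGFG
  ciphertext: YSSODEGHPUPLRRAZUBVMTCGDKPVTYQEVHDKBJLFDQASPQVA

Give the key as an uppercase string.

  i= 0: Y-T =  5 → F
  i= 1: S-M =  6 → G
  i= 2: S-J =  9 → J
  i= 3: O-L =  3 → D
  i= 4: D-T = 10 → K
  i= 5: E-O = 16 → Q
  i= 6: G-M = 20 → U
  i= 7: H-I = 25 → Z
  i= 8: P-K =  5 → F
  i= 9: U-O =  6 → G
  i=10: P-G =  9 → J
  i=11: L-I =  3 → D
  i=12: R-H = 10 → K
  i=13: R-B = 16 → Q
  i=14: A-G = 20 → U
  i=15: Z-A = 25 → Z
  i=16: U-P =  5 → F
  i=17: B-V =  6 → G
  i=18: V-M =  9 → J
  i=19: M-J =  3 → D
  i=20: T-J = 10 → K
  i=21: C-M = 16 → Q
  i=22: G-M = 20 → U
  i=23: D-E = 25 → Z
  i=24: K-F =  5 → F
  i=25: P-J =  6 → G
  i=26: V-M =  9 → J
  i=27: T-Q =  3 → D
  i=28: Y-O = 10 → K
  i=29: Q-A = 16 → Q
  i=30: E-K = 20 → U
  i=31: V-W = 25 → Z
  i=32: H-C =  5 → F
  i=33: D-X =  6 → G
  i=34: K-B =  9 → J
  i=35: B-Y =  3 → D
  i=36: J-Z = 10 → K
  i=37: L-V = 16 → Q
  i=38: F-L = 20 → U
  i=39: D-E = 25 → Z
  i=40: Q-L =  5 → F
  i=41: A-U =  6 → G
  i=42: S-J =  9 → J
  i=43: P-M =  3 → D
  i=44: Q-G = 10 → K
  i=45: V-F = 16 → Q
  i=46: A-G = 20 → U
  shifts repeat with period 8: FGJDKQUZ

FGJDKQUZ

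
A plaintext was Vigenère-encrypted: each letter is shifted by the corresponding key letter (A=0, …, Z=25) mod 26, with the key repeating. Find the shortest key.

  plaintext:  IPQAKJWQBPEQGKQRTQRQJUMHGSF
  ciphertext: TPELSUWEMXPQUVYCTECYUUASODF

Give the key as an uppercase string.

LAOLI

  i= 0: T-I = 11 → L
  i= 1: P-P =  0 → A
  i= 2: E-Q = 14 → O
  i= 3: L-A = 11 → L
  i= 4: S-K =  8 → I
  i= 5: U-J = 11 → L
  i= 6: W-W =  0 → A
  i= 7: E-Q = 14 → O
  i= 8: M-B = 11 → L
  i= 9: X-P =  8 → I
  i=10: P-E = 11 → L
  i=11: Q-Q =  0 → A
  i=12: U-G = 14 → O
  i=13: V-K = 11 → L
  i=14: Y-Q =  8 → I
  i=15: C-R = 11 → L
  i=16: T-T =  0 → A
  i=17: E-Q = 14 → O
  i=18: C-R = 11 → L
  i=19: Y-Q =  8 → I
  i=20: U-J = 11 → L
  i=21: U-U =  0 → A
  i=22: A-M = 14 → O
  i=23: S-H = 11 → L
  i=24: O-G =  8 → I
  i=25: D-S = 11 → L
  i=26: F-F =  0 → A
  shifts repeat with period 5: LAOLI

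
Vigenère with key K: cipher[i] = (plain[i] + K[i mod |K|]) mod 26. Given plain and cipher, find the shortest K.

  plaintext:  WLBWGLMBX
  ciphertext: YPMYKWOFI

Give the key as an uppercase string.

  i= 0: Y-W =  2 → C
  i= 1: P-L =  4 → E
  i= 2: M-B = 11 → L
  i= 3: Y-W =  2 → C
  i= 4: K-G =  4 → E
  i= 5: W-L = 11 → L
  i= 6: O-M =  2 → C
  i= 7: F-B =  4 → E
  i= 8: I-X = 11 → L
  shifts repeat with period 3: CEL

CEL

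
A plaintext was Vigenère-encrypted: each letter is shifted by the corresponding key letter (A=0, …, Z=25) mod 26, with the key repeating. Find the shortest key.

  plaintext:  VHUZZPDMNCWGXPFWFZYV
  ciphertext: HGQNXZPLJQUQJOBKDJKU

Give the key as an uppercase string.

MZWOYK

  i= 0: H-V = 12 → M
  i= 1: G-H = 25 → Z
  i= 2: Q-U = 22 → W
  i= 3: N-Z = 14 → O
  i= 4: X-Z = 24 → Y
  i= 5: Z-P = 10 → K
  i= 6: P-D = 12 → M
  i= 7: L-M = 25 → Z
  i= 8: J-N = 22 → W
  i= 9: Q-C = 14 → O
  i=10: U-W = 24 → Y
  i=11: Q-G = 10 → K
  i=12: J-X = 12 → M
  i=13: O-P = 25 → Z
  i=14: B-F = 22 → W
  i=15: K-W = 14 → O
  i=16: D-F = 24 → Y
  i=17: J-Z = 10 → K
  i=18: K-Y = 12 → M
  i=19: U-V = 25 → Z
  shifts repeat with period 6: MZWOYK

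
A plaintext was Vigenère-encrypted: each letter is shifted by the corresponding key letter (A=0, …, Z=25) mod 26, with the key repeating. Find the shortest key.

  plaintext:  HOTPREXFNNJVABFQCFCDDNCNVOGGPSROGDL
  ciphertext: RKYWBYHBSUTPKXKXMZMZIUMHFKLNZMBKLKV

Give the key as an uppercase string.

  i= 0: R-H = 10 → K
  i= 1: K-O = 22 → W
  i= 2: Y-T =  5 → F
  i= 3: W-P =  7 → H
  i= 4: B-R = 10 → K
  i= 5: Y-E = 20 → U
  i= 6: H-X = 10 → K
  i= 7: B-F = 22 → W
  i= 8: S-N =  5 → F
  i= 9: U-N =  7 → H
  i=10: T-J = 10 → K
  i=11: P-V = 20 → U
  i=12: K-A = 10 → K
  i=13: X-B = 22 → W
  i=14: K-F =  5 → F
  i=15: X-Q =  7 → H
  i=16: M-C = 10 → K
  i=17: Z-F = 20 → U
  i=18: M-C = 10 → K
  i=19: Z-D = 22 → W
  i=20: I-D =  5 → F
  i=21: U-N =  7 → H
  i=22: M-C = 10 → K
  i=23: H-N = 20 → U
  i=24: F-V = 10 → K
  i=25: K-O = 22 → W
  i=26: L-G =  5 → F
  i=27: N-G =  7 → H
  i=28: Z-P = 10 → K
  i=29: M-S = 20 → U
  i=30: B-R = 10 → K
  i=31: K-O = 22 → W
  i=32: L-G =  5 → F
  i=33: K-D =  7 → H
  i=34: V-L = 10 → K
  shifts repeat with period 6: KWFHKU

KWFHKU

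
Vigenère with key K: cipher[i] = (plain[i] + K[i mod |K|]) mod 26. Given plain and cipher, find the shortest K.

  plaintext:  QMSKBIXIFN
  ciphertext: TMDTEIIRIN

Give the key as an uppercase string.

DALJ

  i= 0: T-Q =  3 → D
  i= 1: M-M =  0 → A
  i= 2: D-S = 11 → L
  i= 3: T-K =  9 → J
  i= 4: E-B =  3 → D
  i= 5: I-I =  0 → A
  i= 6: I-X = 11 → L
  i= 7: R-I =  9 → J
  i= 8: I-F =  3 → D
  i= 9: N-N =  0 → A
  shifts repeat with period 4: DALJ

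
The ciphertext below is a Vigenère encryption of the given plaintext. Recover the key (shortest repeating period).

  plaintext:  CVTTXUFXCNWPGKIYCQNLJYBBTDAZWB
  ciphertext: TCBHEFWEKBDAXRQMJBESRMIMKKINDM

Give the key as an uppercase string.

RHIOHL

  i= 0: T-C = 17 → R
  i= 1: C-V =  7 → H
  i= 2: B-T =  8 → I
  i= 3: H-T = 14 → O
  i= 4: E-X =  7 → H
  i= 5: F-U = 11 → L
  i= 6: W-F = 17 → R
  i= 7: E-X =  7 → H
  i= 8: K-C =  8 → I
  i= 9: B-N = 14 → O
  i=10: D-W =  7 → H
  i=11: A-P = 11 → L
  i=12: X-G = 17 → R
  i=13: R-K =  7 → H
  i=14: Q-I =  8 → I
  i=15: M-Y = 14 → O
  i=16: J-C =  7 → H
  i=17: B-Q = 11 → L
  i=18: E-N = 17 → R
  i=19: S-L =  7 → H
  i=20: R-J =  8 → I
  i=21: M-Y = 14 → O
  i=22: I-B =  7 → H
  i=23: M-B = 11 → L
  i=24: K-T = 17 → R
  i=25: K-D =  7 → H
  i=26: I-A =  8 → I
  i=27: N-Z = 14 → O
  i=28: D-W =  7 → H
  i=29: M-B = 11 → L
  shifts repeat with period 6: RHIOHL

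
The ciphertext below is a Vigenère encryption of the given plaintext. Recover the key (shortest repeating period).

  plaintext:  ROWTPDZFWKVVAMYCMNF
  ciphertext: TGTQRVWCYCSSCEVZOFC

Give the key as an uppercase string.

CSXX

  i= 0: T-R =  2 → C
  i= 1: G-O = 18 → S
  i= 2: T-W = 23 → X
  i= 3: Q-T = 23 → X
  i= 4: R-P =  2 → C
  i= 5: V-D = 18 → S
  i= 6: W-Z = 23 → X
  i= 7: C-F = 23 → X
  i= 8: Y-W =  2 → C
  i= 9: C-K = 18 → S
  i=10: S-V = 23 → X
  i=11: S-V = 23 → X
  i=12: C-A =  2 → C
  i=13: E-M = 18 → S
  i=14: V-Y = 23 → X
  i=15: Z-C = 23 → X
  i=16: O-M =  2 → C
  i=17: F-N = 18 → S
  i=18: C-F = 23 → X
  shifts repeat with period 4: CSXX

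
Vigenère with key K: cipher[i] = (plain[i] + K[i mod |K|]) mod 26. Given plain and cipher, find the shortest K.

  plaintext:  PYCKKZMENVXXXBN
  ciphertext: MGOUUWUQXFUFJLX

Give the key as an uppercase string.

XIMKK

  i= 0: M-P = 23 → X
  i= 1: G-Y =  8 → I
  i= 2: O-C = 12 → M
  i= 3: U-K = 10 → K
  i= 4: U-K = 10 → K
  i= 5: W-Z = 23 → X
  i= 6: U-M =  8 → I
  i= 7: Q-E = 12 → M
  i= 8: X-N = 10 → K
  i= 9: F-V = 10 → K
  i=10: U-X = 23 → X
  i=11: F-X =  8 → I
  i=12: J-X = 12 → M
  i=13: L-B = 10 → K
  i=14: X-N = 10 → K
  shifts repeat with period 5: XIMKK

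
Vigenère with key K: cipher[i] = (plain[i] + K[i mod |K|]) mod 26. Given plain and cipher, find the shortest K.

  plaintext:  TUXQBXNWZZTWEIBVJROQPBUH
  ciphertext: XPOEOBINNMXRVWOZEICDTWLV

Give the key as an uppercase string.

  i= 0: X-T =  4 → E
  i= 1: P-U = 21 → V
  i= 2: O-X = 17 → R
  i= 3: E-Q = 14 → O
  i= 4: O-B = 13 → N
  i= 5: B-X =  4 → E
  i= 6: I-N = 21 → V
  i= 7: N-W = 17 → R
  i= 8: N-Z = 14 → O
  i= 9: M-Z = 13 → N
  i=10: X-T =  4 → E
  i=11: R-W = 21 → V
  i=12: V-E = 17 → R
  i=13: W-I = 14 → O
  i=14: O-B = 13 → N
  i=15: Z-V =  4 → E
  i=16: E-J = 21 → V
  i=17: I-R = 17 → R
  i=18: C-O = 14 → O
  i=19: D-Q = 13 → N
  i=20: T-P =  4 → E
  i=21: W-B = 21 → V
  i=22: L-U = 17 → R
  i=23: V-H = 14 → O
  shifts repeat with period 5: EVRON

EVRON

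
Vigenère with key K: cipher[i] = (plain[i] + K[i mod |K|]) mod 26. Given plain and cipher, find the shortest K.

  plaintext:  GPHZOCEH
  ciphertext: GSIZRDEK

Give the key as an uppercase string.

ADB

  i= 0: G-G =  0 → A
  i= 1: S-P =  3 → D
  i= 2: I-H =  1 → B
  i= 3: Z-Z =  0 → A
  i= 4: R-O =  3 → D
  i= 5: D-C =  1 → B
  i= 6: E-E =  0 → A
  i= 7: K-H =  3 → D
  shifts repeat with period 3: ADB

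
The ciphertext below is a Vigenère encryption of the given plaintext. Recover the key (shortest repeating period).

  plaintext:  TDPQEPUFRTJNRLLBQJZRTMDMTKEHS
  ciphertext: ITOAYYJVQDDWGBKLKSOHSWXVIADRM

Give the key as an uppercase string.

  i= 0: I-T = 15 → P
  i= 1: T-D = 16 → Q
  i= 2: O-P = 25 → Z
  i= 3: A-Q = 10 → K
  i= 4: Y-E = 20 → U
  i= 5: Y-P =  9 → J
  i= 6: J-U = 15 → P
  i= 7: V-F = 16 → Q
  i= 8: Q-R = 25 → Z
  i= 9: D-T = 10 → K
  i=10: D-J = 20 → U
  i=11: W-N =  9 → J
  i=12: G-R = 15 → P
  i=13: B-L = 16 → Q
  i=14: K-L = 25 → Z
  i=15: L-B = 10 → K
  i=16: K-Q = 20 → U
  i=17: S-J =  9 → J
  i=18: O-Z = 15 → P
  i=19: H-R = 16 → Q
  i=20: S-T = 25 → Z
  i=21: W-M = 10 → K
  i=22: X-D = 20 → U
  i=23: V-M =  9 → J
  i=24: I-T = 15 → P
  i=25: A-K = 16 → Q
  i=26: D-E = 25 → Z
  i=27: R-H = 10 → K
  i=28: M-S = 20 → U
  shifts repeat with period 6: PQZKUJ

PQZKUJ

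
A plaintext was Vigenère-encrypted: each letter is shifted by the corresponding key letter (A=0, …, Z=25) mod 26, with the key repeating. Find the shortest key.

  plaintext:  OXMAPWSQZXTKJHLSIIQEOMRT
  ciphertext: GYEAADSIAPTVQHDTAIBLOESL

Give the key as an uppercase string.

  i= 0: G-O = 18 → S
  i= 1: Y-X =  1 → B
  i= 2: E-M = 18 → S
  i= 3: A-A =  0 → A
  i= 4: A-P = 11 → L
  i= 5: D-W =  7 → H
  i= 6: S-S =  0 → A
  i= 7: I-Q = 18 → S
  i= 8: A-Z =  1 → B
  i= 9: P-X = 18 → S
  i=10: T-T =  0 → A
  i=11: V-K = 11 → L
  i=12: Q-J =  7 → H
  i=13: H-H =  0 → A
  i=14: D-L = 18 → S
  i=15: T-S =  1 → B
  i=16: A-I = 18 → S
  i=17: I-I =  0 → A
  i=18: B-Q = 11 → L
  i=19: L-E =  7 → H
  i=20: O-O =  0 → A
  i=21: E-M = 18 → S
  i=22: S-R =  1 → B
  i=23: L-T = 18 → S
  shifts repeat with period 7: SBSALHA

SBSALHA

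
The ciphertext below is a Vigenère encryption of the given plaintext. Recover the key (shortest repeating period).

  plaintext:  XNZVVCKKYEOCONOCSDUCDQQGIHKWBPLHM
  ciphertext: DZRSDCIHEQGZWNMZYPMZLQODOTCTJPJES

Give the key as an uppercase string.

  i= 0: D-X =  6 → G
  i= 1: Z-N = 12 → M
  i= 2: R-Z = 18 → S
  i= 3: S-V = 23 → X
  i= 4: D-V =  8 → I
  i= 5: C-C =  0 → A
  i= 6: I-K = 24 → Y
  i= 7: H-K = 23 → X
  i= 8: E-Y =  6 → G
  i= 9: Q-E = 12 → M
  i=10: G-O = 18 → S
  i=11: Z-C = 23 → X
  i=12: W-O =  8 → I
  i=13: N-N =  0 → A
  i=14: M-O = 24 → Y
  i=15: Z-C = 23 → X
  i=16: Y-S =  6 → G
  i=17: P-D = 12 → M
  i=18: M-U = 18 → S
  i=19: Z-C = 23 → X
  i=20: L-D =  8 → I
  i=21: Q-Q =  0 → A
  i=22: O-Q = 24 → Y
  i=23: D-G = 23 → X
  i=24: O-I =  6 → G
  i=25: T-H = 12 → M
  i=26: C-K = 18 → S
  i=27: T-W = 23 → X
  i=28: J-B =  8 → I
  i=29: P-P =  0 → A
  i=30: J-L = 24 → Y
  i=31: E-H = 23 → X
  i=32: S-M =  6 → G
  shifts repeat with period 8: GMSXIAYX

GMSXIAYX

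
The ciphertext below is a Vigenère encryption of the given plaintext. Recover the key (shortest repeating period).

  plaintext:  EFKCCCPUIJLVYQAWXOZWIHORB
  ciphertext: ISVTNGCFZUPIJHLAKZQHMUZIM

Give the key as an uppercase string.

  i= 0: I-E =  4 → E
  i= 1: S-F = 13 → N
  i= 2: V-K = 11 → L
  i= 3: T-C = 17 → R
  i= 4: N-C = 11 → L
  i= 5: G-C =  4 → E
  i= 6: C-P = 13 → N
  i= 7: F-U = 11 → L
  i= 8: Z-I = 17 → R
  i= 9: U-J = 11 → L
  i=10: P-L =  4 → E
  i=11: I-V = 13 → N
  i=12: J-Y = 11 → L
  i=13: H-Q = 17 → R
  i=14: L-A = 11 → L
  i=15: A-W =  4 → E
  i=16: K-X = 13 → N
  i=17: Z-O = 11 → L
  i=18: Q-Z = 17 → R
  i=19: H-W = 11 → L
  i=20: M-I =  4 → E
  i=21: U-H = 13 → N
  i=22: Z-O = 11 → L
  i=23: I-R = 17 → R
  i=24: M-B = 11 → L
  shifts repeat with period 5: ENLRL

ENLRL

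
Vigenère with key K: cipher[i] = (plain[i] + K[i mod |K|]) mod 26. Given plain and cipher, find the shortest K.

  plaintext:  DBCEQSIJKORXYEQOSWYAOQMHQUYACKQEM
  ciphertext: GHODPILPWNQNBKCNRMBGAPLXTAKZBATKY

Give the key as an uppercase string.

DGMZZQ

  i= 0: G-D =  3 → D
  i= 1: H-B =  6 → G
  i= 2: O-C = 12 → M
  i= 3: D-E = 25 → Z
  i= 4: P-Q = 25 → Z
  i= 5: I-S = 16 → Q
  i= 6: L-I =  3 → D
  i= 7: P-J =  6 → G
  i= 8: W-K = 12 → M
  i= 9: N-O = 25 → Z
  i=10: Q-R = 25 → Z
  i=11: N-X = 16 → Q
  i=12: B-Y =  3 → D
  i=13: K-E =  6 → G
  i=14: C-Q = 12 → M
  i=15: N-O = 25 → Z
  i=16: R-S = 25 → Z
  i=17: M-W = 16 → Q
  i=18: B-Y =  3 → D
  i=19: G-A =  6 → G
  i=20: A-O = 12 → M
  i=21: P-Q = 25 → Z
  i=22: L-M = 25 → Z
  i=23: X-H = 16 → Q
  i=24: T-Q =  3 → D
  i=25: A-U =  6 → G
  i=26: K-Y = 12 → M
  i=27: Z-A = 25 → Z
  i=28: B-C = 25 → Z
  i=29: A-K = 16 → Q
  i=30: T-Q =  3 → D
  i=31: K-E =  6 → G
  i=32: Y-M = 12 → M
  shifts repeat with period 6: DGMZZQ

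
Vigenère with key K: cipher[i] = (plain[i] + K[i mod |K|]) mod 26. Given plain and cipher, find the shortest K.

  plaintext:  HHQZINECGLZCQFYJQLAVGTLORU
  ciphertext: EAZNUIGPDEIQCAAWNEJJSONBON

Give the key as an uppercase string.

  i= 0: E-H = 23 → X
  i= 1: A-H = 19 → T
  i= 2: Z-Q =  9 → J
  i= 3: N-Z = 14 → O
  i= 4: U-I = 12 → M
  i= 5: I-N = 21 → V
  i= 6: G-E =  2 → C
  i= 7: P-C = 13 → N
  i= 8: D-G = 23 → X
  i= 9: E-L = 19 → T
  i=10: I-Z =  9 → J
  i=11: Q-C = 14 → O
  i=12: C-Q = 12 → M
  i=13: A-F = 21 → V
  i=14: A-Y =  2 → C
  i=15: W-J = 13 → N
  i=16: N-Q = 23 → X
  i=17: E-L = 19 → T
  i=18: J-A =  9 → J
  i=19: J-V = 14 → O
  i=20: S-G = 12 → M
  i=21: O-T = 21 → V
  i=22: N-L =  2 → C
  i=23: B-O = 13 → N
  i=24: O-R = 23 → X
  i=25: N-U = 19 → T
  shifts repeat with period 8: XTJOMVCN

XTJOMVCN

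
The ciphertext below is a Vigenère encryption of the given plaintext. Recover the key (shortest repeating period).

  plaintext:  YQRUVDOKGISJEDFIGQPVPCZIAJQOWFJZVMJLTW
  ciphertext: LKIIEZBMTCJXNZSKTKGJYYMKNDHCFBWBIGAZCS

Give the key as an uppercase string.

NUROJWNC

  i= 0: L-Y = 13 → N
  i= 1: K-Q = 20 → U
  i= 2: I-R = 17 → R
  i= 3: I-U = 14 → O
  i= 4: E-V =  9 → J
  i= 5: Z-D = 22 → W
  i= 6: B-O = 13 → N
  i= 7: M-K =  2 → C
  i= 8: T-G = 13 → N
  i= 9: C-I = 20 → U
  i=10: J-S = 17 → R
  i=11: X-J = 14 → O
  i=12: N-E =  9 → J
  i=13: Z-D = 22 → W
  i=14: S-F = 13 → N
  i=15: K-I =  2 → C
  i=16: T-G = 13 → N
  i=17: K-Q = 20 → U
  i=18: G-P = 17 → R
  i=19: J-V = 14 → O
  i=20: Y-P =  9 → J
  i=21: Y-C = 22 → W
  i=22: M-Z = 13 → N
  i=23: K-I =  2 → C
  i=24: N-A = 13 → N
  i=25: D-J = 20 → U
  i=26: H-Q = 17 → R
  i=27: C-O = 14 → O
  i=28: F-W =  9 → J
  i=29: B-F = 22 → W
  i=30: W-J = 13 → N
  i=31: B-Z =  2 → C
  i=32: I-V = 13 → N
  i=33: G-M = 20 → U
  i=34: A-J = 17 → R
  i=35: Z-L = 14 → O
  i=36: C-T =  9 → J
  i=37: S-W = 22 → W
  shifts repeat with period 8: NUROJWNC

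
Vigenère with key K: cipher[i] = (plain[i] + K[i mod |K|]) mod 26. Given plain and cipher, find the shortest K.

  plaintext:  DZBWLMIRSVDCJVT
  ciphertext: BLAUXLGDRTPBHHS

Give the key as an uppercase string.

  i= 0: B-D = 24 → Y
  i= 1: L-Z = 12 → M
  i= 2: A-B = 25 → Z
  i= 3: U-W = 24 → Y
  i= 4: X-L = 12 → M
  i= 5: L-M = 25 → Z
  i= 6: G-I = 24 → Y
  i= 7: D-R = 12 → M
  i= 8: R-S = 25 → Z
  i= 9: T-V = 24 → Y
  i=10: P-D = 12 → M
  i=11: B-C = 25 → Z
  i=12: H-J = 24 → Y
  i=13: H-V = 12 → M
  i=14: S-T = 25 → Z
  shifts repeat with period 3: YMZ

YMZ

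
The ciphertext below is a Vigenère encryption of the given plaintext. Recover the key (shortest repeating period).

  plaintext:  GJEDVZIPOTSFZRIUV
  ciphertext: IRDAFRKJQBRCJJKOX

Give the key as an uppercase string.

  i= 0: I-G =  2 → C
  i= 1: R-J =  8 → I
  i= 2: D-E = 25 → Z
  i= 3: A-D = 23 → X
  i= 4: F-V = 10 → K
  i= 5: R-Z = 18 → S
  i= 6: K-I =  2 → C
  i= 7: J-P = 20 → U
  i= 8: Q-O =  2 → C
  i= 9: B-T =  8 → I
  i=10: R-S = 25 → Z
  i=11: C-F = 23 → X
  i=12: J-Z = 10 → K
  i=13: J-R = 18 → S
  i=14: K-I =  2 → C
  i=15: O-U = 20 → U
  i=16: X-V =  2 → C
  shifts repeat with period 8: CIZXKSCU

CIZXKSCU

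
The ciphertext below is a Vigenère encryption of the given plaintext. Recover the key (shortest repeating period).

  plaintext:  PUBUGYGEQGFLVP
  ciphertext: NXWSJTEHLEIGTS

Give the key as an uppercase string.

  i= 0: N-P = 24 → Y
  i= 1: X-U =  3 → D
  i= 2: W-B = 21 → V
  i= 3: S-U = 24 → Y
  i= 4: J-G =  3 → D
  i= 5: T-Y = 21 → V
  i= 6: E-G = 24 → Y
  i= 7: H-E =  3 → D
  i= 8: L-Q = 21 → V
  i= 9: E-G = 24 → Y
  i=10: I-F =  3 → D
  i=11: G-L = 21 → V
  i=12: T-V = 24 → Y
  i=13: S-P =  3 → D
  shifts repeat with period 3: YDV

YDV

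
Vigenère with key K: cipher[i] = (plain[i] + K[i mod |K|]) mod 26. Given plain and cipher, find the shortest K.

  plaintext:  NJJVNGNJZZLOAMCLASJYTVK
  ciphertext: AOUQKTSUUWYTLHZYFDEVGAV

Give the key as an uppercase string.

NFLVX

  i= 0: A-N = 13 → N
  i= 1: O-J =  5 → F
  i= 2: U-J = 11 → L
  i= 3: Q-V = 21 → V
  i= 4: K-N = 23 → X
  i= 5: T-G = 13 → N
  i= 6: S-N =  5 → F
  i= 7: U-J = 11 → L
  i= 8: U-Z = 21 → V
  i= 9: W-Z = 23 → X
  i=10: Y-L = 13 → N
  i=11: T-O =  5 → F
  i=12: L-A = 11 → L
  i=13: H-M = 21 → V
  i=14: Z-C = 23 → X
  i=15: Y-L = 13 → N
  i=16: F-A =  5 → F
  i=17: D-S = 11 → L
  i=18: E-J = 21 → V
  i=19: V-Y = 23 → X
  i=20: G-T = 13 → N
  i=21: A-V =  5 → F
  i=22: V-K = 11 → L
  shifts repeat with period 5: NFLVX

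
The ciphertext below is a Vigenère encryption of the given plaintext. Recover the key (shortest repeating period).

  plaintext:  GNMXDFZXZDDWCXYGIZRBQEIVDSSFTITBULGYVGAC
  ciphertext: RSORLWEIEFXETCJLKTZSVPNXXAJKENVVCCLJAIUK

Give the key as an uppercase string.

  i= 0: R-G = 11 → L
  i= 1: S-N =  5 → F
  i= 2: O-M =  2 → C
  i= 3: R-X = 20 → U
  i= 4: L-D =  8 → I
  i= 5: W-F = 17 → R
  i= 6: E-Z =  5 → F
  i= 7: I-X = 11 → L
  i= 8: E-Z =  5 → F
  i= 9: F-D =  2 → C
  i=10: X-D = 20 → U
  i=11: E-W =  8 → I
  i=12: T-C = 17 → R
  i=13: C-X =  5 → F
  i=14: J-Y = 11 → L
  i=15: L-G =  5 → F
  i=16: K-I =  2 → C
  i=17: T-Z = 20 → U
  i=18: Z-R =  8 → I
  i=19: S-B = 17 → R
  i=20: V-Q =  5 → F
  i=21: P-E = 11 → L
  i=22: N-I =  5 → F
  i=23: X-V =  2 → C
  i=24: X-D = 20 → U
  i=25: A-S =  8 → I
  i=26: J-S = 17 → R
  i=27: K-F =  5 → F
  i=28: E-T = 11 → L
  i=29: N-I =  5 → F
  i=30: V-T =  2 → C
  i=31: V-B = 20 → U
  i=32: C-U =  8 → I
  i=33: C-L = 17 → R
  i=34: L-G =  5 → F
  i=35: J-Y = 11 → L
  i=36: A-V =  5 → F
  i=37: I-G =  2 → C
  i=38: U-A = 20 → U
  i=39: K-C =  8 → I
  shifts repeat with period 7: LFCUIRF

LFCUIRF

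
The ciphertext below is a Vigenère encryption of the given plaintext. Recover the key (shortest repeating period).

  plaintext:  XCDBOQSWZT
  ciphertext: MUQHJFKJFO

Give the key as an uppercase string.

  i= 0: M-X = 15 → P
  i= 1: U-C = 18 → S
  i= 2: Q-D = 13 → N
  i= 3: H-B =  6 → G
  i= 4: J-O = 21 → V
  i= 5: F-Q = 15 → P
  i= 6: K-S = 18 → S
  i= 7: J-W = 13 → N
  i= 8: F-Z =  6 → G
  i= 9: O-T = 21 → V
  shifts repeat with period 5: PSNGV

PSNGV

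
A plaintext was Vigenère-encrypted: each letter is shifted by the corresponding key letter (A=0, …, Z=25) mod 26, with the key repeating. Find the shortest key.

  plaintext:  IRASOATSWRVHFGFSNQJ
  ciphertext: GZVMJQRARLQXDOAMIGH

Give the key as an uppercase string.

  i= 0: G-I = 24 → Y
  i= 1: Z-R =  8 → I
  i= 2: V-A = 21 → V
  i= 3: M-S = 20 → U
  i= 4: J-O = 21 → V
  i= 5: Q-A = 16 → Q
  i= 6: R-T = 24 → Y
  i= 7: A-S =  8 → I
  i= 8: R-W = 21 → V
  i= 9: L-R = 20 → U
  i=10: Q-V = 21 → V
  i=11: X-H = 16 → Q
  i=12: D-F = 24 → Y
  i=13: O-G =  8 → I
  i=14: A-F = 21 → V
  i=15: M-S = 20 → U
  i=16: I-N = 21 → V
  i=17: G-Q = 16 → Q
  i=18: H-J = 24 → Y
  shifts repeat with period 6: YIVUVQ

YIVUVQ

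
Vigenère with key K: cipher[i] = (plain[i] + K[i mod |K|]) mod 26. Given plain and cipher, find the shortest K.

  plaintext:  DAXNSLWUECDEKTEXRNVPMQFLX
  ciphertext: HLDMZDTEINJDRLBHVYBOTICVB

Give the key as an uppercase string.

  i= 0: H-D =  4 → E
  i= 1: L-A = 11 → L
  i= 2: D-X =  6 → G
  i= 3: M-N = 25 → Z
  i= 4: Z-S =  7 → H
  i= 5: D-L = 18 → S
  i= 6: T-W = 23 → X
  i= 7: E-U = 10 → K
  i= 8: I-E =  4 → E
  i= 9: N-C = 11 → L
  i=10: J-D =  6 → G
  i=11: D-E = 25 → Z
  i=12: R-K =  7 → H
  i=13: L-T = 18 → S
  i=14: B-E = 23 → X
  i=15: H-X = 10 → K
  i=16: V-R =  4 → E
  i=17: Y-N = 11 → L
  i=18: B-V =  6 → G
  i=19: O-P = 25 → Z
  i=20: T-M =  7 → H
  i=21: I-Q = 18 → S
  i=22: C-F = 23 → X
  i=23: V-L = 10 → K
  i=24: B-X =  4 → E
  shifts repeat with period 8: ELGZHSXK

ELGZHSXK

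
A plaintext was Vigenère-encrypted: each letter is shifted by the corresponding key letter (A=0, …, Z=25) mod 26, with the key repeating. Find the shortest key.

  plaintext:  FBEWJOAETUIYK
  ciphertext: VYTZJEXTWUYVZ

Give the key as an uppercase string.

  i= 0: V-F = 16 → Q
  i= 1: Y-B = 23 → X
  i= 2: T-E = 15 → P
  i= 3: Z-W =  3 → D
  i= 4: J-J =  0 → A
  i= 5: E-O = 16 → Q
  i= 6: X-A = 23 → X
  i= 7: T-E = 15 → P
  i= 8: W-T =  3 → D
  i= 9: U-U =  0 → A
  i=10: Y-I = 16 → Q
  i=11: V-Y = 23 → X
  i=12: Z-K = 15 → P
  shifts repeat with period 5: QXPDA

QXPDA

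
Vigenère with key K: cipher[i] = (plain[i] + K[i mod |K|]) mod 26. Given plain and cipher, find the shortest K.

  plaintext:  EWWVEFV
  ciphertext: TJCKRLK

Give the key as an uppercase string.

PNG

  i= 0: T-E = 15 → P
  i= 1: J-W = 13 → N
  i= 2: C-W =  6 → G
  i= 3: K-V = 15 → P
  i= 4: R-E = 13 → N
  i= 5: L-F =  6 → G
  i= 6: K-V = 15 → P
  shifts repeat with period 3: PNG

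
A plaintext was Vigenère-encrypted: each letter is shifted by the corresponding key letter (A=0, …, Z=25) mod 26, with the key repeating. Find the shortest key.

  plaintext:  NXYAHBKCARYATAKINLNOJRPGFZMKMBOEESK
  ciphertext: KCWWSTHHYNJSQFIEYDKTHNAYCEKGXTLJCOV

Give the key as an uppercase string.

XFYWLS

  i= 0: K-N = 23 → X
  i= 1: C-X =  5 → F
  i= 2: W-Y = 24 → Y
  i= 3: W-A = 22 → W
  i= 4: S-H = 11 → L
  i= 5: T-B = 18 → S
  i= 6: H-K = 23 → X
  i= 7: H-C =  5 → F
  i= 8: Y-A = 24 → Y
  i= 9: N-R = 22 → W
  i=10: J-Y = 11 → L
  i=11: S-A = 18 → S
  i=12: Q-T = 23 → X
  i=13: F-A =  5 → F
  i=14: I-K = 24 → Y
  i=15: E-I = 22 → W
  i=16: Y-N = 11 → L
  i=17: D-L = 18 → S
  i=18: K-N = 23 → X
  i=19: T-O =  5 → F
  i=20: H-J = 24 → Y
  i=21: N-R = 22 → W
  i=22: A-P = 11 → L
  i=23: Y-G = 18 → S
  i=24: C-F = 23 → X
  i=25: E-Z =  5 → F
  i=26: K-M = 24 → Y
  i=27: G-K = 22 → W
  i=28: X-M = 11 → L
  i=29: T-B = 18 → S
  i=30: L-O = 23 → X
  i=31: J-E =  5 → F
  i=32: C-E = 24 → Y
  i=33: O-S = 22 → W
  i=34: V-K = 11 → L
  shifts repeat with period 6: XFYWLS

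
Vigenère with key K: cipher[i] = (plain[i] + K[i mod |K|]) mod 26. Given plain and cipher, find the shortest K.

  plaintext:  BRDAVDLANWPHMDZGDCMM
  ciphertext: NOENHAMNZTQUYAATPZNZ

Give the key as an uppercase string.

  i= 0: N-B = 12 → M
  i= 1: O-R = 23 → X
  i= 2: E-D =  1 → B
  i= 3: N-A = 13 → N
  i= 4: H-V = 12 → M
  i= 5: A-D = 23 → X
  i= 6: M-L =  1 → B
  i= 7: N-A = 13 → N
  i= 8: Z-N = 12 → M
  i= 9: T-W = 23 → X
  i=10: Q-P =  1 → B
  i=11: U-H = 13 → N
  i=12: Y-M = 12 → M
  i=13: A-D = 23 → X
  i=14: A-Z =  1 → B
  i=15: T-G = 13 → N
  i=16: P-D = 12 → M
  i=17: Z-C = 23 → X
  i=18: N-M =  1 → B
  i=19: Z-M = 13 → N
  shifts repeat with period 4: MXBN

MXBN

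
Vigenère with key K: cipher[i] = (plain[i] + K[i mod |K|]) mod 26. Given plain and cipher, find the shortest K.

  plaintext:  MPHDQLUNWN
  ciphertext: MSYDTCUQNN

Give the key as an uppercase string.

  i= 0: M-M =  0 → A
  i= 1: S-P =  3 → D
  i= 2: Y-H = 17 → R
  i= 3: D-D =  0 → A
  i= 4: T-Q =  3 → D
  i= 5: C-L = 17 → R
  i= 6: U-U =  0 → A
  i= 7: Q-N =  3 → D
  i= 8: N-W = 17 → R
  i= 9: N-N =  0 → A
  shifts repeat with period 3: ADR

ADR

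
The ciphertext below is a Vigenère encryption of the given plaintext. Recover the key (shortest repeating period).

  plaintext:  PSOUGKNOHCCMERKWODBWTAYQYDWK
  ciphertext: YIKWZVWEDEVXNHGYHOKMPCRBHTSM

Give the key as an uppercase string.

JQWCTL

  i= 0: Y-P =  9 → J
  i= 1: I-S = 16 → Q
  i= 2: K-O = 22 → W
  i= 3: W-U =  2 → C
  i= 4: Z-G = 19 → T
  i= 5: V-K = 11 → L
  i= 6: W-N =  9 → J
  i= 7: E-O = 16 → Q
  i= 8: D-H = 22 → W
  i= 9: E-C =  2 → C
  i=10: V-C = 19 → T
  i=11: X-M = 11 → L
  i=12: N-E =  9 → J
  i=13: H-R = 16 → Q
  i=14: G-K = 22 → W
  i=15: Y-W =  2 → C
  i=16: H-O = 19 → T
  i=17: O-D = 11 → L
  i=18: K-B =  9 → J
  i=19: M-W = 16 → Q
  i=20: P-T = 22 → W
  i=21: C-A =  2 → C
  i=22: R-Y = 19 → T
  i=23: B-Q = 11 → L
  i=24: H-Y =  9 → J
  i=25: T-D = 16 → Q
  i=26: S-W = 22 → W
  i=27: M-K =  2 → C
  shifts repeat with period 6: JQWCTL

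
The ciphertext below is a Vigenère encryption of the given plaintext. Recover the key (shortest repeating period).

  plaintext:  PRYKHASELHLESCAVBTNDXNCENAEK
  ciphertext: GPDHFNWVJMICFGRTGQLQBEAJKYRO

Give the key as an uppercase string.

RYFXYNE

  i= 0: G-P = 17 → R
  i= 1: P-R = 24 → Y
  i= 2: D-Y =  5 → F
  i= 3: H-K = 23 → X
  i= 4: F-H = 24 → Y
  i= 5: N-A = 13 → N
  i= 6: W-S =  4 → E
  i= 7: V-E = 17 → R
  i= 8: J-L = 24 → Y
  i= 9: M-H =  5 → F
  i=10: I-L = 23 → X
  i=11: C-E = 24 → Y
  i=12: F-S = 13 → N
  i=13: G-C =  4 → E
  i=14: R-A = 17 → R
  i=15: T-V = 24 → Y
  i=16: G-B =  5 → F
  i=17: Q-T = 23 → X
  i=18: L-N = 24 → Y
  i=19: Q-D = 13 → N
  i=20: B-X =  4 → E
  i=21: E-N = 17 → R
  i=22: A-C = 24 → Y
  i=23: J-E =  5 → F
  i=24: K-N = 23 → X
  i=25: Y-A = 24 → Y
  i=26: R-E = 13 → N
  i=27: O-K =  4 → E
  shifts repeat with period 7: RYFXYNE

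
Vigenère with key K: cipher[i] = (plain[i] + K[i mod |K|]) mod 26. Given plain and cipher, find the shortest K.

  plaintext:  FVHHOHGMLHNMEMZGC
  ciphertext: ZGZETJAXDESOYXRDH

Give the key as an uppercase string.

  i= 0: Z-F = 20 → U
  i= 1: G-V = 11 → L
  i= 2: Z-H = 18 → S
  i= 3: E-H = 23 → X
  i= 4: T-O =  5 → F
  i= 5: J-H =  2 → C
  i= 6: A-G = 20 → U
  i= 7: X-M = 11 → L
  i= 8: D-L = 18 → S
  i= 9: E-H = 23 → X
  i=10: S-N =  5 → F
  i=11: O-M =  2 → C
  i=12: Y-E = 20 → U
  i=13: X-M = 11 → L
  i=14: R-Z = 18 → S
  i=15: D-G = 23 → X
  i=16: H-C =  5 → F
  shifts repeat with period 6: ULSXFC

ULSXFC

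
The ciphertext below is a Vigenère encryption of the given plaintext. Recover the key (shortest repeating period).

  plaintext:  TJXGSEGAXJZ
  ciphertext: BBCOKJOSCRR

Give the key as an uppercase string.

  i= 0: B-T =  8 → I
  i= 1: B-J = 18 → S
  i= 2: C-X =  5 → F
  i= 3: O-G =  8 → I
  i= 4: K-S = 18 → S
  i= 5: J-E =  5 → F
  i= 6: O-G =  8 → I
  i= 7: S-A = 18 → S
  i= 8: C-X =  5 → F
  i= 9: R-J =  8 → I
  i=10: R-Z = 18 → S
  shifts repeat with period 3: ISF

ISF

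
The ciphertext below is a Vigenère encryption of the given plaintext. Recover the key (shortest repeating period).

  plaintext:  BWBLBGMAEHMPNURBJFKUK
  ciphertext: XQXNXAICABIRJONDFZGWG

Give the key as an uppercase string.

WUWC

  i= 0: X-B = 22 → W
  i= 1: Q-W = 20 → U
  i= 2: X-B = 22 → W
  i= 3: N-L =  2 → C
  i= 4: X-B = 22 → W
  i= 5: A-G = 20 → U
  i= 6: I-M = 22 → W
  i= 7: C-A =  2 → C
  i= 8: A-E = 22 → W
  i= 9: B-H = 20 → U
  i=10: I-M = 22 → W
  i=11: R-P =  2 → C
  i=12: J-N = 22 → W
  i=13: O-U = 20 → U
  i=14: N-R = 22 → W
  i=15: D-B =  2 → C
  i=16: F-J = 22 → W
  i=17: Z-F = 20 → U
  i=18: G-K = 22 → W
  i=19: W-U =  2 → C
  i=20: G-K = 22 → W
  shifts repeat with period 4: WUWC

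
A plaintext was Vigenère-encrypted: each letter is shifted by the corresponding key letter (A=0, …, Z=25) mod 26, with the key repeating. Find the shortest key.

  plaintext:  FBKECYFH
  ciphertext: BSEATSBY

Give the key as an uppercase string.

  i= 0: B-F = 22 → W
  i= 1: S-B = 17 → R
  i= 2: E-K = 20 → U
  i= 3: A-E = 22 → W
  i= 4: T-C = 17 → R
  i= 5: S-Y = 20 → U
  i= 6: B-F = 22 → W
  i= 7: Y-H = 17 → R
  shifts repeat with period 3: WRU

WRU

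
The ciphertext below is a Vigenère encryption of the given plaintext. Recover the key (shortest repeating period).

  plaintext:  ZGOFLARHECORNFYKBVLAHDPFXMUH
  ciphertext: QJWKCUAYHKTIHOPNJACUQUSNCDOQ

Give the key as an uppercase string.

  i= 0: Q-Z = 17 → R
  i= 1: J-G =  3 → D
  i= 2: W-O =  8 → I
  i= 3: K-F =  5 → F
  i= 4: C-L = 17 → R
  i= 5: U-A = 20 → U
  i= 6: A-R =  9 → J
  i= 7: Y-H = 17 → R
  i= 8: H-E =  3 → D
  i= 9: K-C =  8 → I
  i=10: T-O =  5 → F
  i=11: I-R = 17 → R
  i=12: H-N = 20 → U
  i=13: O-F =  9 → J
  i=14: P-Y = 17 → R
  i=15: N-K =  3 → D
  i=16: J-B =  8 → I
  i=17: A-V =  5 → F
  i=18: C-L = 17 → R
  i=19: U-A = 20 → U
  i=20: Q-H =  9 → J
  i=21: U-D = 17 → R
  i=22: S-P =  3 → D
  i=23: N-F =  8 → I
  i=24: C-X =  5 → F
  i=25: D-M = 17 → R
  i=26: O-U = 20 → U
  i=27: Q-H =  9 → J
  shifts repeat with period 7: RDIFRUJ

RDIFRUJ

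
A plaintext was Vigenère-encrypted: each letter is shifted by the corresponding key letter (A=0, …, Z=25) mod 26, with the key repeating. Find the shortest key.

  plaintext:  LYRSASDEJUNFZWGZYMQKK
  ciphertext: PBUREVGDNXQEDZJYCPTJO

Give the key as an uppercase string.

  i= 0: P-L =  4 → E
  i= 1: B-Y =  3 → D
  i= 2: U-R =  3 → D
  i= 3: R-S = 25 → Z
  i= 4: E-A =  4 → E
  i= 5: V-S =  3 → D
  i= 6: G-D =  3 → D
  i= 7: D-E = 25 → Z
  i= 8: N-J =  4 → E
  i= 9: X-U =  3 → D
  i=10: Q-N =  3 → D
  i=11: E-F = 25 → Z
  i=12: D-Z =  4 → E
  i=13: Z-W =  3 → D
  i=14: J-G =  3 → D
  i=15: Y-Z = 25 → Z
  i=16: C-Y =  4 → E
  i=17: P-M =  3 → D
  i=18: T-Q =  3 → D
  i=19: J-K = 25 → Z
  i=20: O-K =  4 → E
  shifts repeat with period 4: EDDZ

EDDZ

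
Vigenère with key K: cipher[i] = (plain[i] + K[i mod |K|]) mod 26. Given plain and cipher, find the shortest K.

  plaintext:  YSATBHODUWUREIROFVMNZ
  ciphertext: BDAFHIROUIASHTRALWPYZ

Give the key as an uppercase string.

DLAMGB

  i= 0: B-Y =  3 → D
  i= 1: D-S = 11 → L
  i= 2: A-A =  0 → A
  i= 3: F-T = 12 → M
  i= 4: H-B =  6 → G
  i= 5: I-H =  1 → B
  i= 6: R-O =  3 → D
  i= 7: O-D = 11 → L
  i= 8: U-U =  0 → A
  i= 9: I-W = 12 → M
  i=10: A-U =  6 → G
  i=11: S-R =  1 → B
  i=12: H-E =  3 → D
  i=13: T-I = 11 → L
  i=14: R-R =  0 → A
  i=15: A-O = 12 → M
  i=16: L-F =  6 → G
  i=17: W-V =  1 → B
  i=18: P-M =  3 → D
  i=19: Y-N = 11 → L
  i=20: Z-Z =  0 → A
  shifts repeat with period 6: DLAMGB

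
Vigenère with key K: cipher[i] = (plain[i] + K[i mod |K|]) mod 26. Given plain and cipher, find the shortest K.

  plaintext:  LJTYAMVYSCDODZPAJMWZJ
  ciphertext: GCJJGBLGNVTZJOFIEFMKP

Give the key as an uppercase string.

  i= 0: G-L = 21 → V
  i= 1: C-J = 19 → T
  i= 2: J-T = 16 → Q
  i= 3: J-Y = 11 → L
  i= 4: G-A =  6 → G
  i= 5: B-M = 15 → P
  i= 6: L-V = 16 → Q
  i= 7: G-Y =  8 → I
  i= 8: N-S = 21 → V
  i= 9: V-C = 19 → T
  i=10: T-D = 16 → Q
  i=11: Z-O = 11 → L
  i=12: J-D =  6 → G
  i=13: O-Z = 15 → P
  i=14: F-P = 16 → Q
  i=15: I-A =  8 → I
  i=16: E-J = 21 → V
  i=17: F-M = 19 → T
  i=18: M-W = 16 → Q
  i=19: K-Z = 11 → L
  i=20: P-J =  6 → G
  shifts repeat with period 8: VTQLGPQI

VTQLGPQI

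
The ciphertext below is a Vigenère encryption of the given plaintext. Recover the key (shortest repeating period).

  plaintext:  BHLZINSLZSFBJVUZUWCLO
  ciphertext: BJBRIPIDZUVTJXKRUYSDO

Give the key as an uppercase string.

ACQS

  i= 0: B-B =  0 → A
  i= 1: J-H =  2 → C
  i= 2: B-L = 16 → Q
  i= 3: R-Z = 18 → S
  i= 4: I-I =  0 → A
  i= 5: P-N =  2 → C
  i= 6: I-S = 16 → Q
  i= 7: D-L = 18 → S
  i= 8: Z-Z =  0 → A
  i= 9: U-S =  2 → C
  i=10: V-F = 16 → Q
  i=11: T-B = 18 → S
  i=12: J-J =  0 → A
  i=13: X-V =  2 → C
  i=14: K-U = 16 → Q
  i=15: R-Z = 18 → S
  i=16: U-U =  0 → A
  i=17: Y-W =  2 → C
  i=18: S-C = 16 → Q
  i=19: D-L = 18 → S
  i=20: O-O =  0 → A
  shifts repeat with period 4: ACQS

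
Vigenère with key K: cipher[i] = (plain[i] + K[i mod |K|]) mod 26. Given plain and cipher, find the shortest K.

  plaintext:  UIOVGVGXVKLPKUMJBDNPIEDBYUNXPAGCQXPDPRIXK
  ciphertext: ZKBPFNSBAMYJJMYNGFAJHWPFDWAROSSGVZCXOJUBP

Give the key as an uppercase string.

FCNUZSME

  i= 0: Z-U =  5 → F
  i= 1: K-I =  2 → C
  i= 2: B-O = 13 → N
  i= 3: P-V = 20 → U
  i= 4: F-G = 25 → Z
  i= 5: N-V = 18 → S
  i= 6: S-G = 12 → M
  i= 7: B-X =  4 → E
  i= 8: A-V =  5 → F
  i= 9: M-K =  2 → C
  i=10: Y-L = 13 → N
  i=11: J-P = 20 → U
  i=12: J-K = 25 → Z
  i=13: M-U = 18 → S
  i=14: Y-M = 12 → M
  i=15: N-J =  4 → E
  i=16: G-B =  5 → F
  i=17: F-D =  2 → C
  i=18: A-N = 13 → N
  i=19: J-P = 20 → U
  i=20: H-I = 25 → Z
  i=21: W-E = 18 → S
  i=22: P-D = 12 → M
  i=23: F-B =  4 → E
  i=24: D-Y =  5 → F
  i=25: W-U =  2 → C
  i=26: A-N = 13 → N
  i=27: R-X = 20 → U
  i=28: O-P = 25 → Z
  i=29: S-A = 18 → S
  i=30: S-G = 12 → M
  i=31: G-C =  4 → E
  i=32: V-Q =  5 → F
  i=33: Z-X =  2 → C
  i=34: C-P = 13 → N
  i=35: X-D = 20 → U
  i=36: O-P = 25 → Z
  i=37: J-R = 18 → S
  i=38: U-I = 12 → M
  i=39: B-X =  4 → E
  i=40: P-K =  5 → F
  shifts repeat with period 8: FCNUZSME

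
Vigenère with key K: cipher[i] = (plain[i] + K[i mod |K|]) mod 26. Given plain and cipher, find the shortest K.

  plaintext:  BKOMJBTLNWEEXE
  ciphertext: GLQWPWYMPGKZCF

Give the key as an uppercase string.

  i= 0: G-B =  5 → F
  i= 1: L-K =  1 → B
  i= 2: Q-O =  2 → C
  i= 3: W-M = 10 → K
  i= 4: P-J =  6 → G
  i= 5: W-B = 21 → V
  i= 6: Y-T =  5 → F
  i= 7: M-L =  1 → B
  i= 8: P-N =  2 → C
  i= 9: G-W = 10 → K
  i=10: K-E =  6 → G
  i=11: Z-E = 21 → V
  i=12: C-X =  5 → F
  i=13: F-E =  1 → B
  shifts repeat with period 6: FBCKGV

FBCKGV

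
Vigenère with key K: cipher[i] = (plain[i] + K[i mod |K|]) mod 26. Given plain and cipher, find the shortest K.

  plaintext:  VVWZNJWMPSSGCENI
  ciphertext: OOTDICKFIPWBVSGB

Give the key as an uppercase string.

TTXEVTO

  i= 0: O-V = 19 → T
  i= 1: O-V = 19 → T
  i= 2: T-W = 23 → X
  i= 3: D-Z =  4 → E
  i= 4: I-N = 21 → V
  i= 5: C-J = 19 → T
  i= 6: K-W = 14 → O
  i= 7: F-M = 19 → T
  i= 8: I-P = 19 → T
  i= 9: P-S = 23 → X
  i=10: W-S =  4 → E
  i=11: B-G = 21 → V
  i=12: V-C = 19 → T
  i=13: S-E = 14 → O
  i=14: G-N = 19 → T
  i=15: B-I = 19 → T
  shifts repeat with period 7: TTXEVTO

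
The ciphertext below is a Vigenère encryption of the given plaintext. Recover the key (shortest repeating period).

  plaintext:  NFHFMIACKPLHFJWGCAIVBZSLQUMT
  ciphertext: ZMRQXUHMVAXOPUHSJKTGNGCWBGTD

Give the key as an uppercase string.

  i= 0: Z-N = 12 → M
  i= 1: M-F =  7 → H
  i= 2: R-H = 10 → K
  i= 3: Q-F = 11 → L
  i= 4: X-M = 11 → L
  i= 5: U-I = 12 → M
  i= 6: H-A =  7 → H
  i= 7: M-C = 10 → K
  i= 8: V-K = 11 → L
  i= 9: A-P = 11 → L
  i=10: X-L = 12 → M
  i=11: O-H =  7 → H
  i=12: P-F = 10 → K
  i=13: U-J = 11 → L
  i=14: H-W = 11 → L
  i=15: S-G = 12 → M
  i=16: J-C =  7 → H
  i=17: K-A = 10 → K
  i=18: T-I = 11 → L
  i=19: G-V = 11 → L
  i=20: N-B = 12 → M
  i=21: G-Z =  7 → H
  i=22: C-S = 10 → K
  i=23: W-L = 11 → L
  i=24: B-Q = 11 → L
  i=25: G-U = 12 → M
  i=26: T-M =  7 → H
  i=27: D-T = 10 → K
  shifts repeat with period 5: MHKLL

MHKLL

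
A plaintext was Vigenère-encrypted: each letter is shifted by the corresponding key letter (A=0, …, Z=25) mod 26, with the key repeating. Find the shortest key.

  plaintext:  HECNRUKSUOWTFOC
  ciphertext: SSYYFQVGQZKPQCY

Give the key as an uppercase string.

LOW

  i= 0: S-H = 11 → L
  i= 1: S-E = 14 → O
  i= 2: Y-C = 22 → W
  i= 3: Y-N = 11 → L
  i= 4: F-R = 14 → O
  i= 5: Q-U = 22 → W
  i= 6: V-K = 11 → L
  i= 7: G-S = 14 → O
  i= 8: Q-U = 22 → W
  i= 9: Z-O = 11 → L
  i=10: K-W = 14 → O
  i=11: P-T = 22 → W
  i=12: Q-F = 11 → L
  i=13: C-O = 14 → O
  i=14: Y-C = 22 → W
  shifts repeat with period 3: LOW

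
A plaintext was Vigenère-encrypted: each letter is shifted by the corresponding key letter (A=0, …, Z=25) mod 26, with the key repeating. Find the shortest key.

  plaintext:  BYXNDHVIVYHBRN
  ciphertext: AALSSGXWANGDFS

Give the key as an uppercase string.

ZCOFP

  i= 0: A-B = 25 → Z
  i= 1: A-Y =  2 → C
  i= 2: L-X = 14 → O
  i= 3: S-N =  5 → F
  i= 4: S-D = 15 → P
  i= 5: G-H = 25 → Z
  i= 6: X-V =  2 → C
  i= 7: W-I = 14 → O
  i= 8: A-V =  5 → F
  i= 9: N-Y = 15 → P
  i=10: G-H = 25 → Z
  i=11: D-B =  2 → C
  i=12: F-R = 14 → O
  i=13: S-N =  5 → F
  shifts repeat with period 5: ZCOFP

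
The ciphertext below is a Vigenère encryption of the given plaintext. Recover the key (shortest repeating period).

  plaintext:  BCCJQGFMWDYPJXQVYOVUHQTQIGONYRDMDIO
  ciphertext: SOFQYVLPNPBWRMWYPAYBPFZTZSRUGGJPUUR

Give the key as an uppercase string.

  i= 0: S-B = 17 → R
  i= 1: O-C = 12 → M
  i= 2: F-C =  3 → D
  i= 3: Q-J =  7 → H
  i= 4: Y-Q =  8 → I
  i= 5: V-G = 15 → P
  i= 6: L-F =  6 → G
  i= 7: P-M =  3 → D
  i= 8: N-W = 17 → R
  i= 9: P-D = 12 → M
  i=10: B-Y =  3 → D
  i=11: W-P =  7 → H
  i=12: R-J =  8 → I
  i=13: M-X = 15 → P
  i=14: W-Q =  6 → G
  i=15: Y-V =  3 → D
  i=16: P-Y = 17 → R
  i=17: A-O = 12 → M
  i=18: Y-V =  3 → D
  i=19: B-U =  7 → H
  i=20: P-H =  8 → I
  i=21: F-Q = 15 → P
  i=22: Z-T =  6 → G
  i=23: T-Q =  3 → D
  i=24: Z-I = 17 → R
  i=25: S-G = 12 → M
  i=26: R-O =  3 → D
  i=27: U-N =  7 → H
  i=28: G-Y =  8 → I
  i=29: G-R = 15 → P
  i=30: J-D =  6 → G
  i=31: P-M =  3 → D
  i=32: U-D = 17 → R
  i=33: U-I = 12 → M
  i=34: R-O =  3 → D
  shifts repeat with period 8: RMDHIPGD

RMDHIPGD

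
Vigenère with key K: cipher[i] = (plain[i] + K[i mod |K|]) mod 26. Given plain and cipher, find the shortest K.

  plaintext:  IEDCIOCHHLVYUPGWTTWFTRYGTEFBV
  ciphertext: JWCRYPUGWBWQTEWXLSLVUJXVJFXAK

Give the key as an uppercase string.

  i= 0: J-I =  1 → B
  i= 1: W-E = 18 → S
  i= 2: C-D = 25 → Z
  i= 3: R-C = 15 → P
  i= 4: Y-I = 16 → Q
  i= 5: P-O =  1 → B
  i= 6: U-C = 18 → S
  i= 7: G-H = 25 → Z
  i= 8: W-H = 15 → P
  i= 9: B-L = 16 → Q
  i=10: W-V =  1 → B
  i=11: Q-Y = 18 → S
  i=12: T-U = 25 → Z
  i=13: E-P = 15 → P
  i=14: W-G = 16 → Q
  i=15: X-W =  1 → B
  i=16: L-T = 18 → S
  i=17: S-T = 25 → Z
  i=18: L-W = 15 → P
  i=19: V-F = 16 → Q
  i=20: U-T =  1 → B
  i=21: J-R = 18 → S
  i=22: X-Y = 25 → Z
  i=23: V-G = 15 → P
  i=24: J-T = 16 → Q
  i=25: F-E =  1 → B
  i=26: X-F = 18 → S
  i=27: A-B = 25 → Z
  i=28: K-V = 15 → P
  shifts repeat with period 5: BSZPQ

BSZPQ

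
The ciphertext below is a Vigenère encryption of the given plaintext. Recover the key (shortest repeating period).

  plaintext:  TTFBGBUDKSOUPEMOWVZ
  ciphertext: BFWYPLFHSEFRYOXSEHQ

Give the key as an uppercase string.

IMRXJKLE

  i= 0: B-T =  8 → I
  i= 1: F-T = 12 → M
  i= 2: W-F = 17 → R
  i= 3: Y-B = 23 → X
  i= 4: P-G =  9 → J
  i= 5: L-B = 10 → K
  i= 6: F-U = 11 → L
  i= 7: H-D =  4 → E
  i= 8: S-K =  8 → I
  i= 9: E-S = 12 → M
  i=10: F-O = 17 → R
  i=11: R-U = 23 → X
  i=12: Y-P =  9 → J
  i=13: O-E = 10 → K
  i=14: X-M = 11 → L
  i=15: S-O =  4 → E
  i=16: E-W =  8 → I
  i=17: H-V = 12 → M
  i=18: Q-Z = 17 → R
  shifts repeat with period 8: IMRXJKLE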